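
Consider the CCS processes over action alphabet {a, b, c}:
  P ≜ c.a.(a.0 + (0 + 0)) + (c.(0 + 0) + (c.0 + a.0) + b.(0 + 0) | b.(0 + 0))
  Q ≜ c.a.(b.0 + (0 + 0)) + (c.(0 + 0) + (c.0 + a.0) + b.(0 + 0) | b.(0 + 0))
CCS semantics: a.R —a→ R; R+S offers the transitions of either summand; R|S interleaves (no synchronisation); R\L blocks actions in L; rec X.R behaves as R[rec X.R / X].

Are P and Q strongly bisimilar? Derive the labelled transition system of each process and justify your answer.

P's transition system — 8 states:
  u0 = c.a.(a.0 + (0 + 0)) + (c.(0 + 0) + (c.0 + a.0) + b.(0 + 0) | b.(0 + 0)) | ··a··> u1, ··b··> u2, ··b··> u3, ··c··> u1, ··c··> u4, ··c··> u5
  u1 = 0 | ∅
  u2 = (0 + 0) | b.(0 + 0) | ··b··> u6
  u3 = b.(0 + 0) | (0 + 0) | ··b··> u6
  u4 = 0 + 0 | ∅
  u5 = a.(a.0 + (0 + 0)) | ··a··> u7
  u6 = (0 + 0) | (0 + 0) | ∅
  u7 = a.0 + (0 + 0) | ··a··> u1
Q's transition system — 8 states:
  v0 = c.a.(b.0 + (0 + 0)) + (c.(0 + 0) + (c.0 + a.0) + b.(0 + 0) | b.(0 + 0)) | ··a··> v1, ··b··> v2, ··b··> v3, ··c··> v1, ··c··> v4, ··c··> v5
  v1 = 0 | ∅
  v2 = (0 + 0) | b.(0 + 0) | ··b··> v6
  v3 = b.(0 + 0) | (0 + 0) | ··b··> v6
  v4 = 0 + 0 | ∅
  v5 = a.(b.0 + (0 + 0)) | ··a··> v7
  v6 = (0 + 0) | (0 + 0) | ∅
  v7 = b.0 + (0 + 0) | ··b··> v1
Coarsest stable partition (strong bisimilarity classes):
  B0 = {u0}
  B1 = {u1, u4, u6, v1, v4, v6}
  B2 = {u2, u3, v2, v3, v7}
  B3 = {u5}
  B4 = {u7}
  B5 = {v0}
  B6 = {v5}
u0 ∈ B0, v0 ∈ B5 → different blocks

NO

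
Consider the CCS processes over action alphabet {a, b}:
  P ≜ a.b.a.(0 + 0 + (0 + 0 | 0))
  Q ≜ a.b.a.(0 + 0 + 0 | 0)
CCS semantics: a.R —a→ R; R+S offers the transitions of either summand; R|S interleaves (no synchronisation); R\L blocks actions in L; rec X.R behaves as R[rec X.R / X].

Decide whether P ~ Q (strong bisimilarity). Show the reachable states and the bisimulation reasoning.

P ~ Q

P's transition system — 4 states:
  p0 = a.b.a.(0 + 0 + (0 + 0 | 0)) | ··a··> p1
  p1 = b.a.(0 + 0 + (0 + 0 | 0)) | ··b··> p2
  p2 = a.(0 + 0 + (0 + 0 | 0)) | ··a··> p3
  p3 = 0 + 0 + (0 + 0 | 0) | (no moves)
Q's transition system — 4 states:
  q0 = a.b.a.(0 + 0 + 0 | 0) | ··a··> q1
  q1 = b.a.(0 + 0 + 0 | 0) | ··b··> q2
  q2 = a.(0 + 0 + 0 | 0) | ··a··> q3
  q3 = 0 + 0 + 0 | 0 | (no moves)
Bisimilarity quotient blocks:
  B0 = {p0, q0}
  B1 = {p1, q1}
  B2 = {p2, q2}
  B3 = {p3, q3}
p0 ∈ B0, q0 ∈ B0 → same block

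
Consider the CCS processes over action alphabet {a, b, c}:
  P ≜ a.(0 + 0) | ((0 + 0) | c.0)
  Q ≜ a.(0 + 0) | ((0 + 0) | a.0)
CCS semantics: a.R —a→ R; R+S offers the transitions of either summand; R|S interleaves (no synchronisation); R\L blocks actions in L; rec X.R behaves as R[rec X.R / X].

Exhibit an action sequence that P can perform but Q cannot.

LTS(P): 4 reachable states
  m0 = a.(0 + 0) | ((0 + 0) | c.0) has moves -a-> m1, -c-> m2
  m1 = (0 + 0) | ((0 + 0) | c.0) has moves -c-> m3
  m2 = a.(0 + 0) | ((0 + 0) | 0) has moves -a-> m3
  m3 = (0 + 0) | ((0 + 0) | 0) has moves deadlocked
LTS(Q): 4 reachable states
  n0 = a.(0 + 0) | ((0 + 0) | a.0) has moves -a-> n1, -a-> n2
  n1 = (0 + 0) | ((0 + 0) | a.0) has moves -a-> n3
  n2 = a.(0 + 0) | ((0 + 0) | 0) has moves -a-> n3
  n3 = (0 + 0) | ((0 + 0) | 0) has moves deadlocked
Executing c from P (initial set {m0}):
  [1] c ⇒ {m2}
  P completes σ.
Executing c from Q (initial set {n0}):
  [1] c ⇒ no successor for Q

c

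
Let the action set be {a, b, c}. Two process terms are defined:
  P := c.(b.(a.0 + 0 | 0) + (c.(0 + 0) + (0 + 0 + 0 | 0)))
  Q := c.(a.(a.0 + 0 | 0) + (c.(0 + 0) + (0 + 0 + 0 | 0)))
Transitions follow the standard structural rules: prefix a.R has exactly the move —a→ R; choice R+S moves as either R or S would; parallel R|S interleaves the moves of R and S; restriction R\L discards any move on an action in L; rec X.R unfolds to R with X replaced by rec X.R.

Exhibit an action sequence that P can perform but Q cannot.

P's transition system — 5 states:
  u0 = c.(b.(a.0 + 0 | 0) + (c.(0 + 0) + (0 + 0 + 0 | 0))) has moves —c→ u1
  u1 = b.(a.0 + 0 | 0) + (c.(0 + 0) + (0 + 0 + 0 | 0)) has moves —b→ u2, —c→ u3
  u2 = a.0 + 0 | 0 has moves —a→ u4
  u3 = 0 + 0 has moves deadlocked
  u4 = 0 has moves deadlocked
Q's transition system — 5 states:
  v0 = c.(a.(a.0 + 0 | 0) + (c.(0 + 0) + (0 + 0 + 0 | 0))) has moves —c→ v1
  v1 = a.(a.0 + 0 | 0) + (c.(0 + 0) + (0 + 0 + 0 | 0)) has moves —a→ v2, —c→ v3
  v2 = a.0 + 0 | 0 has moves —a→ v4
  v3 = 0 + 0 has moves deadlocked
  v4 = 0 has moves deadlocked
Executing cb from P (initial set {u0}):
  step 1 (c): {u1}
  step 2 (b): {u2}
  ✓ P
Executing cb from Q (initial set {v0}):
  step 1 (c): {v1}
  step 2 (b): no successor for Q

cb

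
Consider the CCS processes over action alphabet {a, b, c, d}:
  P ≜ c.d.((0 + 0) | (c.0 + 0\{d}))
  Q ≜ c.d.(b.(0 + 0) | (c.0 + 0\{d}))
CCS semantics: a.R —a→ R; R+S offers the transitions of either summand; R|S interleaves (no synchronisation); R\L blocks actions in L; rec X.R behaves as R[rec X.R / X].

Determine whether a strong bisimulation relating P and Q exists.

not bisimilar

P's transition system — 4 states:
  s0 = c.d.((0 + 0) | (c.0 + 0\{d})) has moves =c=> s1
  s1 = d.((0 + 0) | (c.0 + 0\{d})) has moves =d=> s2
  s2 = (0 + 0) | (c.0 + 0\{d}) has moves =c=> s3
  s3 = (0 + 0) | 0 has moves deadlocked
Q's transition system — 6 states:
  t0 = c.d.(b.(0 + 0) | (c.0 + 0\{d})) has moves =c=> t1
  t1 = d.(b.(0 + 0) | (c.0 + 0\{d})) has moves =d=> t2
  t2 = b.(0 + 0) | (c.0 + 0\{d}) has moves =b=> t3, =c=> t4
  t3 = (0 + 0) | (c.0 + 0\{d}) has moves =c=> t5
  t4 = b.(0 + 0) | 0 has moves =b=> t5
  t5 = (0 + 0) | 0 has moves deadlocked
Coarsest stable partition (strong bisimilarity classes):
  B0 = {s0}
  B1 = {s1}
  B2 = {s2, t3}
  B3 = {s3, t5}
  B4 = {t0}
  B5 = {t1}
  B6 = {t2}
  B7 = {t4}
s0 ∈ B0, t0 ∈ B4 → different blocks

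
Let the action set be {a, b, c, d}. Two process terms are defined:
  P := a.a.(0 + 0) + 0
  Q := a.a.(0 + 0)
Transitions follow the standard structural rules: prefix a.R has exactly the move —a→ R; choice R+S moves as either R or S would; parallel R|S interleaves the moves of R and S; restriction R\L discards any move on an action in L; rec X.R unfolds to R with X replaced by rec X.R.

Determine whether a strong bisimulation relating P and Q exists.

P's transition system — 3 states:
  u0 = a.a.(0 + 0) + 0 → —a→ u1
  u1 = a.(0 + 0) → —a→ u2
  u2 = 0 + 0 → (no moves)
Q's transition system — 3 states:
  v0 = a.a.(0 + 0) → —a→ v1
  v1 = a.(0 + 0) → —a→ v2
  v2 = 0 + 0 → (no moves)
Bisimilarity quotient blocks:
  B0 = {u0, v0}
  B1 = {u1, v1}
  B2 = {u2, v2}
u0 ∈ B0, v0 ∈ B0 → same block

YES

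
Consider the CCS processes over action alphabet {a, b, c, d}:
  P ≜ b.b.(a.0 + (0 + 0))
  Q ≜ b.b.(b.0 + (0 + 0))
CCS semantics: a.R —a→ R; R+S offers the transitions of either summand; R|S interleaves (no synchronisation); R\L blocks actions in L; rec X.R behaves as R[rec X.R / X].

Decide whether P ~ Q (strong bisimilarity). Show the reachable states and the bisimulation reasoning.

NO

P's transition system — 4 states:
  s0 = b.b.(a.0 + (0 + 0)) :: —b→ s1
  s1 = b.(a.0 + (0 + 0)) :: —b→ s2
  s2 = a.0 + (0 + 0) :: —a→ s3
  s3 = 0 :: deadlocked
Q's transition system — 4 states:
  t0 = b.b.(b.0 + (0 + 0)) :: —b→ t1
  t1 = b.(b.0 + (0 + 0)) :: —b→ t2
  t2 = b.0 + (0 + 0) :: —b→ t3
  t3 = 0 :: deadlocked
Coarsest stable partition (strong bisimilarity classes):
  B0 = {s0}
  B1 = {s1}
  B2 = {s2}
  B3 = {s3, t3}
  B4 = {t0}
  B5 = {t1}
  B6 = {t2}
s0 ∈ B0, t0 ∈ B4 → different blocks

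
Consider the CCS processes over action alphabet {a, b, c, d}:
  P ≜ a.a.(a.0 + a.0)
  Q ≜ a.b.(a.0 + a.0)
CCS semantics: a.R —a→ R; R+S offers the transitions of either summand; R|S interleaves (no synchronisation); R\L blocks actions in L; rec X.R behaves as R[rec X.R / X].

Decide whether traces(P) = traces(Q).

P's transition system — 4 states:
  p0 = a.a.(a.0 + a.0) ⊢ --a--▸ p1
  p1 = a.(a.0 + a.0) ⊢ --a--▸ p2
  p2 = a.0 + a.0 ⊢ --a--▸ p3
  p3 = 0 ⊢ deadlocked
Q's transition system — 4 states:
  q0 = a.b.(a.0 + a.0) ⊢ --a--▸ q1
  q1 = b.(a.0 + a.0) ⊢ --b--▸ q2
  q2 = a.0 + a.0 ⊢ --a--▸ q3
  q3 = 0 ⊢ deadlocked
Executing aa from P (initial set {p0}):
  [1] a ⇒ {p1}
  [2] a ⇒ {p2}
  ✓ P
Executing aa from Q (initial set {q0}):
  [1] a ⇒ {q1}
  [2] a ⇒ no successor for Q

traces(P) ≠ traces(Q) — witness ⟨aa⟩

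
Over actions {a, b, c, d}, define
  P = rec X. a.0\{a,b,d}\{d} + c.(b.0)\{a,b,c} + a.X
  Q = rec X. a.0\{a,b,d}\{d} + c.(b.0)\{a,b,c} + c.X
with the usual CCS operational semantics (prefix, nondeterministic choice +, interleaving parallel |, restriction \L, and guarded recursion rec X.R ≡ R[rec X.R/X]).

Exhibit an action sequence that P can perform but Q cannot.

aa

LTS(P): 3 reachable states
  p0 = rec X. a.0\{a,b,d}\{d} + c.(b.0)\{a,b,c} + a.X ⊢ -a-> p0, -a-> p1, -c-> p2
  p1 = 0\{a,b,d}\{d} ⊢ deadlocked
  p2 = (b.0)\{a,b,c} ⊢ deadlocked
LTS(Q): 3 reachable states
  q0 = rec X. a.0\{a,b,d}\{d} + c.(b.0)\{a,b,c} + c.X ⊢ -a-> q1, -c-> q0, -c-> q2
  q1 = 0\{a,b,d}\{d} ⊢ deadlocked
  q2 = (b.0)\{a,b,c} ⊢ deadlocked
Trace ⟨aa⟩ through P, begin at {p0}:
  after a @ step 1: {p0, p1}
  after a @ step 2: {p0, p1}
  ✓ P
Trace ⟨aa⟩ through Q, begin at {q0}:
  after a @ step 1: {q1}
  after a @ step 2: ∅  — Q cannot continue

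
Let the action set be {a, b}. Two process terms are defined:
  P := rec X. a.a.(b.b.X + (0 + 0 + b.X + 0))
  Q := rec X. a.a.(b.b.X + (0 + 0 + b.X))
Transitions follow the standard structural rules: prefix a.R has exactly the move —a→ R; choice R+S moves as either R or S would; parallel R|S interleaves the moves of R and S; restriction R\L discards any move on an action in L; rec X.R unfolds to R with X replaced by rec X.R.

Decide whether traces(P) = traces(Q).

Reachable graph of P (4 states):
  p0 = rec X. a.a.(b.b.X + (0 + 0 + b.X + 0)) ⊢ --a--▸ p1
  p1 = a.(b.b.(rec X. a.a.(b.b.X + (0 + 0 + b.X + 0))) + (0 + 0 + b.(rec X. a.a.(b.b.X + (0 + 0 + b.X + 0))) + 0)) ⊢ --a--▸ p2
  p2 = b.b.(rec X. a.a.(b.b.X + (0 + 0 + b.X + 0))) + (0 + 0 + b.(rec X. a.a.(b.b.X + (0 + 0 + b.X + 0))) + 0) ⊢ --b--▸ p0, --b--▸ p3
  p3 = b.(rec X. a.a.(b.b.X + (0 + 0 + b.X + 0))) ⊢ --b--▸ p0
Reachable graph of Q (4 states):
  q0 = rec X. a.a.(b.b.X + (0 + 0 + b.X)) ⊢ --a--▸ q1
  q1 = a.(b.b.(rec X. a.a.(b.b.X + (0 + 0 + b.X))) + (0 + 0 + b.(rec X. a.a.(b.b.X + (0 + 0 + b.X))))) ⊢ --a--▸ q2
  q2 = b.b.(rec X. a.a.(b.b.X + (0 + 0 + b.X))) + (0 + 0 + b.(rec X. a.a.(b.b.X + (0 + 0 + b.X)))) ⊢ --b--▸ q0, --b--▸ q3
  q3 = b.(rec X. a.a.(b.b.X + (0 + 0 + b.X))) ⊢ --b--▸ q0
Bisimilarity quotient blocks:
  B0 = {p0, q0}
  B1 = {p1, q1}
  B2 = {p2, q2}
  B3 = {p3, q3}
p0 ∈ B0, q0 ∈ B0 → same block
Bisimilar ⇒ trace-equivalent.

traces(P) = traces(Q)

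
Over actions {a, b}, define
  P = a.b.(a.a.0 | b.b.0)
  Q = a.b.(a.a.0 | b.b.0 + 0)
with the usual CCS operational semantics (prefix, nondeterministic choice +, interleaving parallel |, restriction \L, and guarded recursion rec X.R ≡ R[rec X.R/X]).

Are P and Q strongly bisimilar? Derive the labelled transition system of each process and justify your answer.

YES

P's transition system — 11 states:
  u0 = a.b.(a.a.0 | b.b.0) has moves ··a··> u1
  u1 = b.(a.a.0 | b.b.0) has moves ··b··> u2
  u2 = a.a.0 | b.b.0 has moves ··a··> u3, ··b··> u4
  u3 = a.0 | b.b.0 has moves ··a··> u5, ··b··> u6
  u4 = a.a.0 | b.0 has moves ··a··> u6, ··b··> u7
  u5 = 0 | b.b.0 has moves ··b··> u8
  u6 = a.0 | b.0 has moves ··a··> u8, ··b··> u9
  u7 = a.a.0 | 0 has moves ··a··> u9
  u8 = 0 | b.0 has moves ··b··> u10
  u9 = a.0 | 0 has moves ··a··> u10
  u10 = 0 | 0 has moves stopped
Q's transition system — 11 states:
  v0 = a.b.(a.a.0 | b.b.0 + 0) has moves ··a··> v1
  v1 = b.(a.a.0 | b.b.0 + 0) has moves ··b··> v2
  v2 = a.a.0 | b.b.0 + 0 has moves ··a··> v3, ··b··> v4
  v3 = a.0 | b.b.0 has moves ··a··> v5, ··b··> v6
  v4 = a.a.0 | b.0 has moves ··a··> v6, ··b··> v7
  v5 = 0 | b.b.0 has moves ··b··> v8
  v6 = a.0 | b.0 has moves ··a··> v8, ··b··> v9
  v7 = a.a.0 | 0 has moves ··a··> v9
  v8 = 0 | b.0 has moves ··b··> v10
  v9 = a.0 | 0 has moves ··a··> v10
  v10 = 0 | 0 has moves stopped
Coarsest stable partition (strong bisimilarity classes):
  B0 = {u0, v0}
  B1 = {u1, v1}
  B2 = {u2, v2}
  B3 = {u4, v4}
  B4 = {u6, v6}
  B5 = {u8, v8}
  B6 = {u10, v10}
  B7 = {u9, v9}
  B8 = {u7, v7}
  B9 = {u3, v3}
  B10 = {u5, v5}
u0 ∈ B0, v0 ∈ B0 → same block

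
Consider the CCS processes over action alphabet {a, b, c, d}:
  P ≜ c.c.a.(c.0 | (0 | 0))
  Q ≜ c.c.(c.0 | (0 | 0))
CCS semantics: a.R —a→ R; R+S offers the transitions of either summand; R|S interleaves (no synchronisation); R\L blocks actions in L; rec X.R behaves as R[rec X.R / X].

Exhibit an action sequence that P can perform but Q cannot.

P's transition system — 5 states:
  u0 = c.c.a.(c.0 | (0 | 0)) → --c--▸ u1
  u1 = c.a.(c.0 | (0 | 0)) → --c--▸ u2
  u2 = a.(c.0 | (0 | 0)) → --a--▸ u3
  u3 = c.0 | (0 | 0) → --c--▸ u4
  u4 = 0 | (0 | 0) → stopped
Q's transition system — 4 states:
  v0 = c.c.(c.0 | (0 | 0)) → --c--▸ v1
  v1 = c.(c.0 | (0 | 0)) → --c--▸ v2
  v2 = c.0 | (0 | 0) → --c--▸ v3
  v3 = 0 | (0 | 0) → stopped
Run σ = ⟨cca⟩ on P: start {u0}
  after c @ step 1: {u1}
  after c @ step 2: {u2}
  after a @ step 3: {u3}
  P completes σ.
Run σ = ⟨cca⟩ on Q: start {v0}
  after c @ step 1: {v1}
  after c @ step 2: {v2}
  after a @ step 3: no successor for Q

cca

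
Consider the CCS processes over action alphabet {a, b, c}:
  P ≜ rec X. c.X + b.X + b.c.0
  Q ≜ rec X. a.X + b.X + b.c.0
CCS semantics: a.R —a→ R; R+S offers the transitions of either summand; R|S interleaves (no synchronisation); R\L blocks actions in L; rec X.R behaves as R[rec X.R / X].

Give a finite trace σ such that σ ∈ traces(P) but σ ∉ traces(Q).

c

LTS(P): 3 reachable states
  p0 = rec X. c.X + b.X + b.c.0 has moves --b--▸ p0, --b--▸ p1, --c--▸ p0
  p1 = c.0 has moves --c--▸ p2
  p2 = 0 has moves stopped
LTS(Q): 3 reachable states
  q0 = rec X. a.X + b.X + b.c.0 has moves --a--▸ q0, --b--▸ q0, --b--▸ q1
  q1 = c.0 has moves --c--▸ q2
  q2 = 0 has moves stopped
Run σ = ⟨c⟩ on P: start {p0}
  step 1 (c): {p0}
  ✓ P
Run σ = ⟨c⟩ on Q: start {q0}
  step 1 (c): ∅ (Q stuck)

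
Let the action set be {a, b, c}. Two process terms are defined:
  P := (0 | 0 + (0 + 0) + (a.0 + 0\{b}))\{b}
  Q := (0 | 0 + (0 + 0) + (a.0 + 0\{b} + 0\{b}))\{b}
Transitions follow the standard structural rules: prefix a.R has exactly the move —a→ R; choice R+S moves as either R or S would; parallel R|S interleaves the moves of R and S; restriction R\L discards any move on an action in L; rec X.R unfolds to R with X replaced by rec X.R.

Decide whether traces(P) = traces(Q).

trace-equivalent

Reachable graph of P (2 states):
  u0 = (0 | 0 + (0 + 0) + (a.0 + 0\{b}))\{b} has moves —a→ u1
  u1 = 0\{b} has moves (no moves)
Reachable graph of Q (2 states):
  v0 = (0 | 0 + (0 + 0) + (a.0 + 0\{b} + 0\{b}))\{b} has moves —a→ v1
  v1 = 0\{b} has moves (no moves)
Bisimilarity quotient blocks:
  B0 = {u0, v0}
  B1 = {u1, v1}
u0 ∈ B0, v0 ∈ B0 → same block
Bisimilar ⇒ trace-equivalent.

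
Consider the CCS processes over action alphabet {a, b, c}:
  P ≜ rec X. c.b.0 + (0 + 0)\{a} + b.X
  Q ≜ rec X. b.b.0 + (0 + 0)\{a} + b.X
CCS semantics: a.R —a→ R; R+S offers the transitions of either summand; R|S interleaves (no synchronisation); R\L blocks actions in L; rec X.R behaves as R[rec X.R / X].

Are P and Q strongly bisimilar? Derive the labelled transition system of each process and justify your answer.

P's transition system — 3 states:
  u0 = rec X. c.b.0 + (0 + 0)\{a} + b.X :: ··b··> u0, ··c··> u1
  u1 = b.0 :: ··b··> u2
  u2 = 0 :: (no moves)
Q's transition system — 3 states:
  v0 = rec X. b.b.0 + (0 + 0)\{a} + b.X :: ··b··> v0, ··b··> v1
  v1 = b.0 :: ··b··> v2
  v2 = 0 :: (no moves)
Partition-refinement fixed point:
  B0 = {u0}
  B1 = {u1, v1}
  B2 = {u2, v2}
  B3 = {v0}
u0 ∈ B0, v0 ∈ B3 → different blocks

P ≁ Q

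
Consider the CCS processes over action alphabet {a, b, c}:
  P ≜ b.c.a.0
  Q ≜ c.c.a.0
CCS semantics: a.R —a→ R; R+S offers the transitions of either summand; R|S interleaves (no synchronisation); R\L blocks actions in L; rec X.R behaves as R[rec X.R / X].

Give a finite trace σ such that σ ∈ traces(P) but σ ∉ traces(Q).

b

Reachable graph of P (4 states):
  s0 = b.c.a.0 has moves ··b··> s1
  s1 = c.a.0 has moves ··c··> s2
  s2 = a.0 has moves ··a··> s3
  s3 = 0 has moves ∅
Reachable graph of Q (4 states):
  t0 = c.c.a.0 has moves ··c··> t1
  t1 = c.a.0 has moves ··c··> t2
  t2 = a.0 has moves ··a··> t3
  t3 = 0 has moves ∅
Run σ = ⟨b⟩ on P: start {s0}
  step 1 (b): {s1}
  P completes σ.
Run σ = ⟨b⟩ on Q: start {t0}
  step 1 (b): ∅ (Q stuck)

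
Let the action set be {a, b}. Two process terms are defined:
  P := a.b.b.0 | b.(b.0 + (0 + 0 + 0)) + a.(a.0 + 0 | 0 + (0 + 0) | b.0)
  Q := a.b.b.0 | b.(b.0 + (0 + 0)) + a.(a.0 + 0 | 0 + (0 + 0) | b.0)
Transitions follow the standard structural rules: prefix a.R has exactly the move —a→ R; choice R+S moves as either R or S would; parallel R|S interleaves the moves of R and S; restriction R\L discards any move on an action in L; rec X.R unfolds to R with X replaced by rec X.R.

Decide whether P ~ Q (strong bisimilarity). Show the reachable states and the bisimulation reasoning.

P ~ Q

P's transition system — 15 states:
  p0 = a.b.b.0 | b.(b.0 + (0 + 0 + 0)) + a.(a.0 + 0 | 0 + (0 + 0) | b.0) → --a--▸ p1, --a--▸ p2, --b--▸ p3
  p1 = a.0 + 0 | 0 + (0 + 0) | b.0 → --a--▸ p4, --b--▸ p5
  p2 = b.b.0 | b.(b.0 + (0 + 0 + 0)) → --b--▸ p6, --b--▸ p7
  p3 = a.b.b.0 | (b.0 + (0 + 0 + 0)) → --a--▸ p7, --b--▸ p8
  p4 = 0 → ∅
  p5 = (0 + 0) | 0 → ∅
  p6 = b.0 | b.(b.0 + (0 + 0 + 0)) → --b--▸ p10, --b--▸ p9
  p7 = b.b.0 | (b.0 + (0 + 0 + 0)) → --b--▸ p10, --b--▸ p11
  p8 = a.b.b.0 | 0 → --a--▸ p11
  p9 = 0 | b.(b.0 + (0 + 0 + 0)) → --b--▸ p12
  p10 = b.0 | (b.0 + (0 + 0 + 0)) → --b--▸ p12, --b--▸ p13
  p11 = b.b.0 | 0 → --b--▸ p13
  p12 = 0 | (b.0 + (0 + 0 + 0)) → --b--▸ p14
  p13 = b.0 | 0 → --b--▸ p14
  p14 = 0 | 0 → ∅
Q's transition system — 15 states:
  q0 = a.b.b.0 | b.(b.0 + (0 + 0)) + a.(a.0 + 0 | 0 + (0 + 0) | b.0) → --a--▸ q1, --a--▸ q2, --b--▸ q3
  q1 = a.0 + 0 | 0 + (0 + 0) | b.0 → --a--▸ q4, --b--▸ q5
  q2 = b.b.0 | b.(b.0 + (0 + 0)) → --b--▸ q6, --b--▸ q7
  q3 = a.b.b.0 | (b.0 + (0 + 0)) → --a--▸ q7, --b--▸ q8
  q4 = 0 → ∅
  q5 = (0 + 0) | 0 → ∅
  q6 = b.0 | b.(b.0 + (0 + 0)) → --b--▸ q10, --b--▸ q9
  q7 = b.b.0 | (b.0 + (0 + 0)) → --b--▸ q10, --b--▸ q11
  q8 = a.b.b.0 | 0 → --a--▸ q11
  q9 = 0 | b.(b.0 + (0 + 0)) → --b--▸ q12
  q10 = b.0 | (b.0 + (0 + 0)) → --b--▸ q12, --b--▸ q13
  q11 = b.b.0 | 0 → --b--▸ q13
  q12 = 0 | (b.0 + (0 + 0)) → --b--▸ q14
  q13 = b.0 | 0 → --b--▸ q14
  q14 = 0 | 0 → ∅
Bisimilarity quotient blocks:
  B0 = {p0, q0}
  B1 = {p1, q1}
  B2 = {p14, p4, p5, q14, q4, q5}
  B3 = {p3, q3}
  B4 = {p8, q8}
  B5 = {p10, p11, p9, q10, q11, q9}
  B6 = {p12, p13, q12, q13}
  B7 = {p6, p7, q6, q7}
  B8 = {p2, q2}
p0 ∈ B0, q0 ∈ B0 → same block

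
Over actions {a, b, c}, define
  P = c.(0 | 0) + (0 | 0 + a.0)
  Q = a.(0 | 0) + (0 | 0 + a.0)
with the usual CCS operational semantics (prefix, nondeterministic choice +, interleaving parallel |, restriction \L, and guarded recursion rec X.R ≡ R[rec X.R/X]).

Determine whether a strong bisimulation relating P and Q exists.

NO

Reachable graph of P (3 states):
  s0 = c.(0 | 0) + (0 | 0 + a.0) has moves ··a··> s1, ··c··> s2
  s1 = 0 has moves deadlocked
  s2 = 0 | 0 has moves deadlocked
Reachable graph of Q (3 states):
  t0 = a.(0 | 0) + (0 | 0 + a.0) has moves ··a··> t1, ··a··> t2
  t1 = 0 has moves deadlocked
  t2 = 0 | 0 has moves deadlocked
Partition-refinement fixed point:
  B0 = {s0}
  B1 = {s1, s2, t1, t2}
  B2 = {t0}
s0 ∈ B0, t0 ∈ B2 → different blocks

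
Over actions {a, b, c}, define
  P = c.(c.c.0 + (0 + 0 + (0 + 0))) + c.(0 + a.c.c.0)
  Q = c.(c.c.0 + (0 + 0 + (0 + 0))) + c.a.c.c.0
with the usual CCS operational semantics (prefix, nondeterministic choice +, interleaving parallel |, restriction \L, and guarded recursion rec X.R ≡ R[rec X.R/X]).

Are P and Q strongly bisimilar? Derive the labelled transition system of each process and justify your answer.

Reachable graph of P (6 states):
  m0 = c.(c.c.0 + (0 + 0 + (0 + 0))) + c.(0 + a.c.c.0) :: -c-> m1, -c-> m2
  m1 = 0 + a.c.c.0 :: -a-> m3
  m2 = c.c.0 + (0 + 0 + (0 + 0)) :: -c-> m4
  m3 = c.c.0 :: -c-> m4
  m4 = c.0 :: -c-> m5
  m5 = 0 :: (no moves)
Reachable graph of Q (6 states):
  n0 = c.(c.c.0 + (0 + 0 + (0 + 0))) + c.a.c.c.0 :: -c-> n1, -c-> n2
  n1 = a.c.c.0 :: -a-> n3
  n2 = c.c.0 + (0 + 0 + (0 + 0)) :: -c-> n4
  n3 = c.c.0 :: -c-> n4
  n4 = c.0 :: -c-> n5
  n5 = 0 :: (no moves)
Partition-refinement fixed point:
  B0 = {m0, n0}
  B1 = {m2, m3, n2, n3}
  B2 = {m4, n4}
  B3 = {m5, n5}
  B4 = {m1, n1}
m0 ∈ B0, n0 ∈ B0 → same block

P ~ Q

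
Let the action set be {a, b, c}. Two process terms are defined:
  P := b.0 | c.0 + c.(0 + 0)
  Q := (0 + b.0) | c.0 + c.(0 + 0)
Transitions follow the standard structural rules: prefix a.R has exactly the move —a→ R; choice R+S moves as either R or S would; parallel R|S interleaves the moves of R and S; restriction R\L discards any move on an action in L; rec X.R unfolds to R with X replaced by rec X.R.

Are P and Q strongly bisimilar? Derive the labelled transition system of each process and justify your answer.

P's transition system — 5 states:
  m0 = b.0 | c.0 + c.(0 + 0) has moves -b-> m1, -c-> m2, -c-> m3
  m1 = 0 | c.0 has moves -c-> m4
  m2 = 0 + 0 has moves ·
  m3 = b.0 | 0 has moves -b-> m4
  m4 = 0 | 0 has moves ·
Q's transition system — 5 states:
  n0 = (0 + b.0) | c.0 + c.(0 + 0) has moves -b-> n1, -c-> n2, -c-> n3
  n1 = 0 | c.0 has moves -c-> n4
  n2 = (0 + b.0) | 0 has moves -b-> n4
  n3 = 0 + 0 has moves ·
  n4 = 0 | 0 has moves ·
Partition-refinement fixed point:
  B0 = {m0, n0}
  B1 = {m1, n1}
  B2 = {m2, m4, n3, n4}
  B3 = {m3, n2}
m0 ∈ B0, n0 ∈ B0 → same block

YES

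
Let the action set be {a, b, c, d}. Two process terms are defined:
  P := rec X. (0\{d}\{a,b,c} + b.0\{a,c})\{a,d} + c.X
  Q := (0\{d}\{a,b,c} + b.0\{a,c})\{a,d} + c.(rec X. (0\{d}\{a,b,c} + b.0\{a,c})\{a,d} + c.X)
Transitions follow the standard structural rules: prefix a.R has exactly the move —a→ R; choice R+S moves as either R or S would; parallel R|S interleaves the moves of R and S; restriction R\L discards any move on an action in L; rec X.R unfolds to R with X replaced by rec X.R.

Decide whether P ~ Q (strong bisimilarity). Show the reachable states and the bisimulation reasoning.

P ~ Q

P's transition system — 2 states:
  s0 = rec X. (0\{d}\{a,b,c} + b.0\{a,c})\{a,d} + c.X → —b→ s1, —c→ s0
  s1 = 0\{a,c}\{a,d} → ·
Q's transition system — 3 states:
  t0 = (0\{d}\{a,b,c} + b.0\{a,c})\{a,d} + c.(rec X. (0\{d}\{a,b,c} + b.0\{a,c})\{a,d} + c.X) → —b→ t1, —c→ t2
  t1 = 0\{a,c}\{a,d} → ·
  t2 = rec X. (0\{d}\{a,b,c} + b.0\{a,c})\{a,d} + c.X → —b→ t1, —c→ t2
Coarsest stable partition (strong bisimilarity classes):
  B0 = {s0, t0, t2}
  B1 = {s1, t1}
s0 ∈ B0, t0 ∈ B0 → same block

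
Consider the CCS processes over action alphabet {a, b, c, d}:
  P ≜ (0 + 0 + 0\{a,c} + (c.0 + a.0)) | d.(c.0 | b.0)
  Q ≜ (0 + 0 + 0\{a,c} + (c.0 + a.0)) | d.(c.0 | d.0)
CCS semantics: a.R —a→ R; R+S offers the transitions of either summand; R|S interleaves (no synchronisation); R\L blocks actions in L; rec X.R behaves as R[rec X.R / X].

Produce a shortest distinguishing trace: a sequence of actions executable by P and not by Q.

P's transition system — 10 states:
  m0 = (0 + 0 + 0\{a,c} + (c.0 + a.0)) | d.(c.0 | b.0) has moves ··a··> m1, ··c··> m1, ··d··> m2
  m1 = 0 | d.(c.0 | b.0) has moves ··d··> m3
  m2 = (0 + 0 + 0\{a,c} + (c.0 + a.0)) | (c.0 | b.0) has moves ··a··> m3, ··b··> m4, ··c··> m3, ··c··> m5
  m3 = 0 | (c.0 | b.0) has moves ··b··> m6, ··c··> m7
  m4 = (0 + 0 + 0\{a,c} + (c.0 + a.0)) | (c.0 | 0) has moves ··a··> m6, ··c··> m6, ··c··> m8
  m5 = (0 + 0 + 0\{a,c} + (c.0 + a.0)) | (0 | b.0) has moves ··a··> m7, ··b··> m8, ··c··> m7
  m6 = 0 | (c.0 | 0) has moves ··c··> m9
  m7 = 0 | (0 | b.0) has moves ··b··> m9
  m8 = (0 + 0 + 0\{a,c} + (c.0 + a.0)) | (0 | 0) has moves ··a··> m9, ··c··> m9
  m9 = 0 | (0 | 0) has moves (no moves)
Q's transition system — 10 states:
  n0 = (0 + 0 + 0\{a,c} + (c.0 + a.0)) | d.(c.0 | d.0) has moves ··a··> n1, ··c··> n1, ··d··> n2
  n1 = 0 | d.(c.0 | d.0) has moves ··d··> n3
  n2 = (0 + 0 + 0\{a,c} + (c.0 + a.0)) | (c.0 | d.0) has moves ··a··> n3, ··c··> n3, ··c··> n4, ··d··> n5
  n3 = 0 | (c.0 | d.0) has moves ··c··> n6, ··d··> n7
  n4 = (0 + 0 + 0\{a,c} + (c.0 + a.0)) | (0 | d.0) has moves ··a··> n6, ··c··> n6, ··d··> n8
  n5 = (0 + 0 + 0\{a,c} + (c.0 + a.0)) | (c.0 | 0) has moves ··a··> n7, ··c··> n7, ··c··> n8
  n6 = 0 | (0 | d.0) has moves ··d··> n9
  n7 = 0 | (c.0 | 0) has moves ··c··> n9
  n8 = (0 + 0 + 0\{a,c} + (c.0 + a.0)) | (0 | 0) has moves ··a··> n9, ··c··> n9
  n9 = 0 | (0 | 0) has moves (no moves)
Trace ⟨db⟩ through P, begin at {m0}:
  after d @ step 1: {m2}
  after b @ step 2: {m4}
  — P admits the full trace.
Trace ⟨db⟩ through Q, begin at {n0}:
  after d @ step 1: {n2}
  after b @ step 2: no successor for Q

db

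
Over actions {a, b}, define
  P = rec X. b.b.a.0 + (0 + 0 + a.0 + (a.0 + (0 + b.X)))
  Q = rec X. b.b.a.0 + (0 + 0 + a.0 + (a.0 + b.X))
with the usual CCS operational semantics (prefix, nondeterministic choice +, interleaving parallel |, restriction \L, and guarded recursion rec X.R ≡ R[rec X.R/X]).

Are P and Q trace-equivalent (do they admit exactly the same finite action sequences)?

P's transition system — 4 states:
  p0 = rec X. b.b.a.0 + (0 + 0 + a.0 + (a.0 + (0 + b.X))) has moves --a--▸ p1, --b--▸ p0, --b--▸ p2
  p1 = 0 has moves (no moves)
  p2 = b.a.0 has moves --b--▸ p3
  p3 = a.0 has moves --a--▸ p1
Q's transition system — 4 states:
  q0 = rec X. b.b.a.0 + (0 + 0 + a.0 + (a.0 + b.X)) has moves --a--▸ q1, --b--▸ q0, --b--▸ q2
  q1 = 0 has moves (no moves)
  q2 = b.a.0 has moves --b--▸ q3
  q3 = a.0 has moves --a--▸ q1
Bisimilarity quotient blocks:
  B0 = {p0, q0}
  B1 = {p1, q1}
  B2 = {p2, q2}
  B3 = {p3, q3}
p0 ∈ B0, q0 ∈ B0 → same block
Bisimilar ⇒ trace-equivalent.

trace-equivalent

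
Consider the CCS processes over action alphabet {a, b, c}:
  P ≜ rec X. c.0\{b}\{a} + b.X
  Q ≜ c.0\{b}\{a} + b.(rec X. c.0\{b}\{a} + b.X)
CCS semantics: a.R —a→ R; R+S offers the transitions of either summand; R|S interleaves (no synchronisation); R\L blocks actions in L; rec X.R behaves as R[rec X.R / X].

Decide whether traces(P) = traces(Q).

traces(P) = traces(Q)

LTS(P): 2 reachable states
  u0 = rec X. c.0\{b}\{a} + b.X :: -b-> u0, -c-> u1
  u1 = 0\{b}\{a} :: ·
LTS(Q): 3 reachable states
  v0 = c.0\{b}\{a} + b.(rec X. c.0\{b}\{a} + b.X) :: -b-> v1, -c-> v2
  v1 = rec X. c.0\{b}\{a} + b.X :: -b-> v1, -c-> v2
  v2 = 0\{b}\{a} :: ·
Bisimilarity quotient blocks:
  B0 = {u0, v0, v1}
  B1 = {u1, v2}
u0 ∈ B0, v0 ∈ B0 → same block
Bisimilar ⇒ trace-equivalent.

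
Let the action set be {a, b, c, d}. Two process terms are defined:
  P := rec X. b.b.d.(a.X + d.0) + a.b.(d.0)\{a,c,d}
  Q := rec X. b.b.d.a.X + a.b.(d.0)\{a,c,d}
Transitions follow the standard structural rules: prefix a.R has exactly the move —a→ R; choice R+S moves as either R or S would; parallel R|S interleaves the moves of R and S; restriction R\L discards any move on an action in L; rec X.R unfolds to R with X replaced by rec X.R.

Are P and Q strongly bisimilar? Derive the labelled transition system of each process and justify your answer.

P ≁ Q

LTS(P): 7 reachable states
  p0 = rec X. b.b.d.(a.X + d.0) + a.b.(d.0)\{a,c,d} → =a=> p1, =b=> p2
  p1 = b.(d.0)\{a,c,d} → =b=> p3
  p2 = b.d.(a.(rec X. b.b.d.(a.X + d.0) + a.b.(d.0)\{a,c,d}) + d.0) → =b=> p4
  p3 = (d.0)\{a,c,d} → ∅
  p4 = d.(a.(rec X. b.b.d.(a.X + d.0) + a.b.(d.0)\{a,c,d}) + d.0) → =d=> p5
  p5 = a.(rec X. b.b.d.(a.X + d.0) + a.b.(d.0)\{a,c,d}) + d.0 → =a=> p0, =d=> p6
  p6 = 0 → ∅
LTS(Q): 6 reachable states
  q0 = rec X. b.b.d.a.X + a.b.(d.0)\{a,c,d} → =a=> q1, =b=> q2
  q1 = b.(d.0)\{a,c,d} → =b=> q3
  q2 = b.d.a.(rec X. b.b.d.a.X + a.b.(d.0)\{a,c,d}) → =b=> q4
  q3 = (d.0)\{a,c,d} → ∅
  q4 = d.a.(rec X. b.b.d.a.X + a.b.(d.0)\{a,c,d}) → =d=> q5
  q5 = a.(rec X. b.b.d.a.X + a.b.(d.0)\{a,c,d}) → =a=> q0
Coarsest stable partition (strong bisimilarity classes):
  B0 = {p0}
  B1 = {p2}
  B2 = {p4}
  B3 = {p5}
  B4 = {p3, p6, q3}
  B5 = {p1, q1}
  B6 = {q0}
  B7 = {q2}
  B8 = {q4}
  B9 = {q5}
p0 ∈ B0, q0 ∈ B6 → different blocks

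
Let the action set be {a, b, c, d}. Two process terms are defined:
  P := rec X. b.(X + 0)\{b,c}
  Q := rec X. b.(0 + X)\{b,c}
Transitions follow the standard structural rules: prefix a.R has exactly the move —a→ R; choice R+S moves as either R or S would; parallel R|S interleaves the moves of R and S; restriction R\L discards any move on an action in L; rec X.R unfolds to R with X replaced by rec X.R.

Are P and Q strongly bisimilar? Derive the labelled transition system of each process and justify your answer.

P's transition system — 2 states:
  p0 = rec X. b.(X + 0)\{b,c} | --b--▸ p1
  p1 = ((rec X. b.(X + 0)\{b,c}) + 0)\{b,c} | (no moves)
Q's transition system — 2 states:
  q0 = rec X. b.(0 + X)\{b,c} | --b--▸ q1
  q1 = (0 + (rec X. b.(0 + X)\{b,c}))\{b,c} | (no moves)
Partition-refinement fixed point:
  B0 = {p0, q0}
  B1 = {p1, q1}
p0 ∈ B0, q0 ∈ B0 → same block

P ~ Q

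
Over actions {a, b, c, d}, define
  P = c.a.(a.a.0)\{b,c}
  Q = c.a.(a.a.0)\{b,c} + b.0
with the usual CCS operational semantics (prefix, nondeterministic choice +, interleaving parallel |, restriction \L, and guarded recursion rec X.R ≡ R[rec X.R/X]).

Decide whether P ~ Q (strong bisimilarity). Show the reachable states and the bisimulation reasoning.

NO

P's transition system — 5 states:
  s0 = c.a.(a.a.0)\{b,c} | —c→ s1
  s1 = a.(a.a.0)\{b,c} | —a→ s2
  s2 = (a.a.0)\{b,c} | —a→ s3
  s3 = (a.0)\{b,c} | —a→ s4
  s4 = 0\{b,c} | stopped
Q's transition system — 6 states:
  t0 = c.a.(a.a.0)\{b,c} + b.0 | —b→ t1, —c→ t2
  t1 = 0 | stopped
  t2 = a.(a.a.0)\{b,c} | —a→ t3
  t3 = (a.a.0)\{b,c} | —a→ t4
  t4 = (a.0)\{b,c} | —a→ t5
  t5 = 0\{b,c} | stopped
Partition-refinement fixed point:
  B0 = {s0}
  B1 = {s1, t2}
  B2 = {s2, t3}
  B3 = {s3, t4}
  B4 = {s4, t1, t5}
  B5 = {t0}
s0 ∈ B0, t0 ∈ B5 → different blocks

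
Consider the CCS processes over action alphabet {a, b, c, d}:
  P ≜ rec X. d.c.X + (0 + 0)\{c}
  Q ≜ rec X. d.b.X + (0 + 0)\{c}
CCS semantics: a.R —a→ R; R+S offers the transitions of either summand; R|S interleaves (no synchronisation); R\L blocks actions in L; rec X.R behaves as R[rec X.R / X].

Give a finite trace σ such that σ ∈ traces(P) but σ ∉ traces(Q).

P's transition system — 2 states:
  u0 = rec X. d.c.X + (0 + 0)\{c} :: =d=> u1
  u1 = c.(rec X. d.c.X + (0 + 0)\{c}) :: =c=> u0
Q's transition system — 2 states:
  v0 = rec X. d.b.X + (0 + 0)\{c} :: =d=> v1
  v1 = b.(rec X. d.b.X + (0 + 0)\{c}) :: =b=> v0
Trace ⟨dc⟩ through P, begin at {u0}:
  [1] d ⇒ {u1}
  [2] c ⇒ {u0}
  P completes σ.
Trace ⟨dc⟩ through Q, begin at {v0}:
  [1] d ⇒ {v1}
  [2] c ⇒ ∅ (Q stuck)

dc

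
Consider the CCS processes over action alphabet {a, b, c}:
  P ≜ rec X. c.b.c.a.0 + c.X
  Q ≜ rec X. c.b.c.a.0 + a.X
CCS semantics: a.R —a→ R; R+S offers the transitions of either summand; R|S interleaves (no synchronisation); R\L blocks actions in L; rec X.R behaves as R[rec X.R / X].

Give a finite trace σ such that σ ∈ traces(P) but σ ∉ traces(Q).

Reachable graph of P (5 states):
  s0 = rec X. c.b.c.a.0 + c.X :: --c--▸ s0, --c--▸ s1
  s1 = b.c.a.0 :: --b--▸ s2
  s2 = c.a.0 :: --c--▸ s3
  s3 = a.0 :: --a--▸ s4
  s4 = 0 :: stopped
Reachable graph of Q (5 states):
  t0 = rec X. c.b.c.a.0 + a.X :: --a--▸ t0, --c--▸ t1
  t1 = b.c.a.0 :: --b--▸ t2
  t2 = c.a.0 :: --c--▸ t3
  t3 = a.0 :: --a--▸ t4
  t4 = 0 :: stopped
Trace ⟨cc⟩ through P, begin at {s0}:
  [1] c ⇒ {s0, s1}
  [2] c ⇒ {s0, s1}
  P completes σ.
Trace ⟨cc⟩ through Q, begin at {t0}:
  [1] c ⇒ {t1}
  [2] c ⇒ ∅  — Q cannot continue

cc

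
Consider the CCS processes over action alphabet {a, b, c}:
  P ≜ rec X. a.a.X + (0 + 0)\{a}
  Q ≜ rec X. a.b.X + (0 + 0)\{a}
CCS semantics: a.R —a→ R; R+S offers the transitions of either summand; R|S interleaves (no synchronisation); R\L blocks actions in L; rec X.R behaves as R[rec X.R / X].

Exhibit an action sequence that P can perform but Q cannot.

LTS(P): 2 reachable states
  u0 = rec X. a.a.X + (0 + 0)\{a} :: —a→ u1
  u1 = a.(rec X. a.a.X + (0 + 0)\{a}) :: —a→ u0
LTS(Q): 2 reachable states
  v0 = rec X. a.b.X + (0 + 0)\{a} :: —a→ v1
  v1 = b.(rec X. a.b.X + (0 + 0)\{a}) :: —b→ v0
Trace ⟨aa⟩ through P, begin at {u0}:
  after a @ step 1: {u1}
  after a @ step 2: {u0}
  — P admits the full trace.
Trace ⟨aa⟩ through Q, begin at {v0}:
  after a @ step 1: {v1}
  after a @ step 2: no successor for Q

aa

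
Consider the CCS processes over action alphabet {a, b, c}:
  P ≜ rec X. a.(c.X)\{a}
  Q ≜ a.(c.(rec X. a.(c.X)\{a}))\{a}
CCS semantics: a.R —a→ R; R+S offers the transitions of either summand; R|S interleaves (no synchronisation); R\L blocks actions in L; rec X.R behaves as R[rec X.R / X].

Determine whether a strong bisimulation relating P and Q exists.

Reachable graph of P (3 states):
  s0 = rec X. a.(c.X)\{a} → ··a··> s1
  s1 = (c.(rec X. a.(c.X)\{a}))\{a} → ··c··> s2
  s2 = (rec X. a.(c.X)\{a})\{a} → (no moves)
Reachable graph of Q (3 states):
  t0 = a.(c.(rec X. a.(c.X)\{a}))\{a} → ··a··> t1
  t1 = (c.(rec X. a.(c.X)\{a}))\{a} → ··c··> t2
  t2 = (rec X. a.(c.X)\{a})\{a} → (no moves)
Bisimilarity quotient blocks:
  B0 = {s0, t0}
  B1 = {s1, t1}
  B2 = {s2, t2}
s0 ∈ B0, t0 ∈ B0 → same block

bisimilar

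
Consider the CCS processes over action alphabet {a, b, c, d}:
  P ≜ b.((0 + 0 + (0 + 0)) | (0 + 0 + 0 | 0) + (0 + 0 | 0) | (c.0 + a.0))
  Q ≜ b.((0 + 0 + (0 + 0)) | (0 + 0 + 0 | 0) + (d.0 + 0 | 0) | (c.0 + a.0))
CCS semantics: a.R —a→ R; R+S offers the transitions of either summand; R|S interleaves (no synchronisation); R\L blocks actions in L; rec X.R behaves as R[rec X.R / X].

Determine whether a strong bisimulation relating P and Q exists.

not bisimilar

Reachable graph of P (3 states):
  s0 = b.((0 + 0 + (0 + 0)) | (0 + 0 + 0 | 0) + (0 + 0 | 0) | (c.0 + a.0)) → --b--▸ s1
  s1 = (0 + 0 + (0 + 0)) | (0 + 0 + 0 | 0) + (0 + 0 | 0) | (c.0 + a.0) → --a--▸ s2, --c--▸ s2
  s2 = (0 + 0 | 0) | 0 → ∅
Reachable graph of Q (5 states):
  t0 = b.((0 + 0 + (0 + 0)) | (0 + 0 + 0 | 0) + (d.0 + 0 | 0) | (c.0 + a.0)) → --b--▸ t1
  t1 = (0 + 0 + (0 + 0)) | (0 + 0 + 0 | 0) + (d.0 + 0 | 0) | (c.0 + a.0) → --a--▸ t2, --c--▸ t2, --d--▸ t3
  t2 = (d.0 + 0 | 0) | 0 → --d--▸ t4
  t3 = 0 | (c.0 + a.0) → --a--▸ t4, --c--▸ t4
  t4 = 0 | 0 → ∅
Coarsest stable partition (strong bisimilarity classes):
  B0 = {s0}
  B1 = {s1, t3}
  B2 = {s2, t4}
  B3 = {t0}
  B4 = {t1}
  B5 = {t2}
s0 ∈ B0, t0 ∈ B3 → different blocks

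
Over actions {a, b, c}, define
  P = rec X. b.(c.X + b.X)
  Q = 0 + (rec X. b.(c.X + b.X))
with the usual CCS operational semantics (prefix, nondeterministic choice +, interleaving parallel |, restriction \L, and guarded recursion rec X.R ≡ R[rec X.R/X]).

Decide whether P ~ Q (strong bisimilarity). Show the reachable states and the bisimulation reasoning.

YES

LTS(P): 2 reachable states
  u0 = rec X. b.(c.X + b.X) :: —b→ u1
  u1 = c.(rec X. b.(c.X + b.X)) + b.(rec X. b.(c.X + b.X)) :: —b→ u0, —c→ u0
LTS(Q): 3 reachable states
  v0 = 0 + (rec X. b.(c.X + b.X)) :: —b→ v1
  v1 = c.(rec X. b.(c.X + b.X)) + b.(rec X. b.(c.X + b.X)) :: —b→ v2, —c→ v2
  v2 = rec X. b.(c.X + b.X) :: —b→ v1
Partition-refinement fixed point:
  B0 = {u0, v0, v2}
  B1 = {u1, v1}
u0 ∈ B0, v0 ∈ B0 → same block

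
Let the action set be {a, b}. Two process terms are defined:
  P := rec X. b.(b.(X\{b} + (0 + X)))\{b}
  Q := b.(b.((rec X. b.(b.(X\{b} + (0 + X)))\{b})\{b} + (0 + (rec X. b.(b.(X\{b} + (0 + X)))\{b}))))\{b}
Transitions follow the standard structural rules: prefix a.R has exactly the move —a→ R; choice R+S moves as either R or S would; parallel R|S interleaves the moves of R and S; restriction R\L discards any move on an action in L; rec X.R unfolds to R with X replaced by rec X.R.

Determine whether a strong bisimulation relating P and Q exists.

LTS(P): 2 reachable states
  s0 = rec X. b.(b.(X\{b} + (0 + X)))\{b} has moves ··b··> s1
  s1 = (b.((rec X. b.(b.(X\{b} + (0 + X)))\{b})\{b} + (0 + (rec X. b.(b.(X\{b} + (0 + X)))\{b}))))\{b} has moves ·
LTS(Q): 2 reachable states
  t0 = b.(b.((rec X. b.(b.(X\{b} + (0 + X)))\{b})\{b} + (0 + (rec X. b.(b.(X\{b} + (0 + X)))\{b}))))\{b} has moves ··b··> t1
  t1 = (b.((rec X. b.(b.(X\{b} + (0 + X)))\{b})\{b} + (0 + (rec X. b.(b.(X\{b} + (0 + X)))\{b}))))\{b} has moves ·
Partition-refinement fixed point:
  B0 = {s0, t0}
  B1 = {s1, t1}
s0 ∈ B0, t0 ∈ B0 → same block

P ~ Q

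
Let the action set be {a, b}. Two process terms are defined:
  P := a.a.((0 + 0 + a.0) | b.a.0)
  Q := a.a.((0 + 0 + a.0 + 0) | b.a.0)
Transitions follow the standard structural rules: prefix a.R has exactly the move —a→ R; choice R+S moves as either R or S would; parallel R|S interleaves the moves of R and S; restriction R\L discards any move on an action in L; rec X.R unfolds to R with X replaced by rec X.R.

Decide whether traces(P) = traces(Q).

YES

P's transition system — 8 states:
  p0 = a.a.((0 + 0 + a.0) | b.a.0) → ··a··> p1
  p1 = a.((0 + 0 + a.0) | b.a.0) → ··a··> p2
  p2 = (0 + 0 + a.0) | b.a.0 → ··a··> p3, ··b··> p4
  p3 = 0 | b.a.0 → ··b··> p5
  p4 = (0 + 0 + a.0) | a.0 → ··a··> p5, ··a··> p6
  p5 = 0 | a.0 → ··a··> p7
  p6 = (0 + 0 + a.0) | 0 → ··a··> p7
  p7 = 0 | 0 → ∅
Q's transition system — 8 states:
  q0 = a.a.((0 + 0 + a.0 + 0) | b.a.0) → ··a··> q1
  q1 = a.((0 + 0 + a.0 + 0) | b.a.0) → ··a··> q2
  q2 = (0 + 0 + a.0 + 0) | b.a.0 → ··a··> q3, ··b··> q4
  q3 = 0 | b.a.0 → ··b··> q5
  q4 = (0 + 0 + a.0 + 0) | a.0 → ··a··> q5, ··a··> q6
  q5 = 0 | a.0 → ··a··> q7
  q6 = (0 + 0 + a.0 + 0) | 0 → ··a··> q7
  q7 = 0 | 0 → ∅
Bisimilarity quotient blocks:
  B0 = {p0, q0}
  B1 = {p1, q1}
  B2 = {p2, q2}
  B3 = {p3, q3}
  B4 = {p5, p6, q5, q6}
  B5 = {p7, q7}
  B6 = {p4, q4}
p0 ∈ B0, q0 ∈ B0 → same block
Bisimilar ⇒ trace-equivalent.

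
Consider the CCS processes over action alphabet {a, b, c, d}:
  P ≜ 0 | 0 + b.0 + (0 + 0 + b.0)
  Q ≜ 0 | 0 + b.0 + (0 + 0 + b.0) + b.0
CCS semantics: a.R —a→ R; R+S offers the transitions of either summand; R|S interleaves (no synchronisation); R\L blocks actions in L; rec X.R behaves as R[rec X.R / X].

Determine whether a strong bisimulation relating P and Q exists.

P's transition system — 2 states:
  m0 = 0 | 0 + b.0 + (0 + 0 + b.0) ⊢ -b-> m1
  m1 = 0 ⊢ ∅
Q's transition system — 2 states:
  n0 = 0 | 0 + b.0 + (0 + 0 + b.0) + b.0 ⊢ -b-> n1
  n1 = 0 ⊢ ∅
Bisimilarity quotient blocks:
  B0 = {m0, n0}
  B1 = {m1, n1}
m0 ∈ B0, n0 ∈ B0 → same block

YES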